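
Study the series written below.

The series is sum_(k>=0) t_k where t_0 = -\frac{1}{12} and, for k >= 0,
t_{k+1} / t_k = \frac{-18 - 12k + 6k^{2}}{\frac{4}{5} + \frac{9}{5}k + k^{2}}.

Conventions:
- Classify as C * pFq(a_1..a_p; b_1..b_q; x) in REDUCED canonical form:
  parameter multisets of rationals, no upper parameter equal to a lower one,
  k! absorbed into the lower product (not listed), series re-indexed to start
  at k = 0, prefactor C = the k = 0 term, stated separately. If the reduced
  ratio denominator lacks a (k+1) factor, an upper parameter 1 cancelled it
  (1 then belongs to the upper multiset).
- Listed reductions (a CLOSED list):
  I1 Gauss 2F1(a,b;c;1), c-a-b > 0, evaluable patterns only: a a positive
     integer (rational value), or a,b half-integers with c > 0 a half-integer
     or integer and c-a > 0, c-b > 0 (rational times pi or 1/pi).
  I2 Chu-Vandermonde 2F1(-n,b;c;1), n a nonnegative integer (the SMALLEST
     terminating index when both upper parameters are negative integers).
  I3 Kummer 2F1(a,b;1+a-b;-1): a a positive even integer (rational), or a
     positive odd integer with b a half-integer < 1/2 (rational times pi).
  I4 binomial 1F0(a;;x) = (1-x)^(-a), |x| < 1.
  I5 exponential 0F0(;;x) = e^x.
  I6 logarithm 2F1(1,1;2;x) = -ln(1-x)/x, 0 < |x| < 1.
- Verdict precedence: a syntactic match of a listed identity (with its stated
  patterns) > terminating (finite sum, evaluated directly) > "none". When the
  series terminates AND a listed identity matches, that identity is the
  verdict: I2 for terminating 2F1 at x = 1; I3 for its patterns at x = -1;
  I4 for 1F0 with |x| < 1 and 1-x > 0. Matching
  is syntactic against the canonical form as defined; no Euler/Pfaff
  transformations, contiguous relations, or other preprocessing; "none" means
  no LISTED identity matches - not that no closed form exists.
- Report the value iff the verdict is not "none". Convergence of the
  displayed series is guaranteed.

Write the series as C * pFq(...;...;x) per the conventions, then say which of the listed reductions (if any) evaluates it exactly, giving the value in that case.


With C = -\frac{1}{12}: the canonical form is 2F1(-3, 1; \frac{4}{5}; 6). Verdict: terminating. (-3)_k vanishes past k = 3, leaving a 4-term sum, computed directly. Hence: \frac{2701}{168}.

Structural cue: with t_0 = -\frac{1}{12}, roots of the ratio polynomials (prefactor -1/12) are the negated parameters.
Term ratio: r(k) = 6 * (k-3) (k+1) / [(k+\frac{4}{5}) (k+1)] - rational; roots negated = parameters, x = 6, C = -\frac{1}{12}.


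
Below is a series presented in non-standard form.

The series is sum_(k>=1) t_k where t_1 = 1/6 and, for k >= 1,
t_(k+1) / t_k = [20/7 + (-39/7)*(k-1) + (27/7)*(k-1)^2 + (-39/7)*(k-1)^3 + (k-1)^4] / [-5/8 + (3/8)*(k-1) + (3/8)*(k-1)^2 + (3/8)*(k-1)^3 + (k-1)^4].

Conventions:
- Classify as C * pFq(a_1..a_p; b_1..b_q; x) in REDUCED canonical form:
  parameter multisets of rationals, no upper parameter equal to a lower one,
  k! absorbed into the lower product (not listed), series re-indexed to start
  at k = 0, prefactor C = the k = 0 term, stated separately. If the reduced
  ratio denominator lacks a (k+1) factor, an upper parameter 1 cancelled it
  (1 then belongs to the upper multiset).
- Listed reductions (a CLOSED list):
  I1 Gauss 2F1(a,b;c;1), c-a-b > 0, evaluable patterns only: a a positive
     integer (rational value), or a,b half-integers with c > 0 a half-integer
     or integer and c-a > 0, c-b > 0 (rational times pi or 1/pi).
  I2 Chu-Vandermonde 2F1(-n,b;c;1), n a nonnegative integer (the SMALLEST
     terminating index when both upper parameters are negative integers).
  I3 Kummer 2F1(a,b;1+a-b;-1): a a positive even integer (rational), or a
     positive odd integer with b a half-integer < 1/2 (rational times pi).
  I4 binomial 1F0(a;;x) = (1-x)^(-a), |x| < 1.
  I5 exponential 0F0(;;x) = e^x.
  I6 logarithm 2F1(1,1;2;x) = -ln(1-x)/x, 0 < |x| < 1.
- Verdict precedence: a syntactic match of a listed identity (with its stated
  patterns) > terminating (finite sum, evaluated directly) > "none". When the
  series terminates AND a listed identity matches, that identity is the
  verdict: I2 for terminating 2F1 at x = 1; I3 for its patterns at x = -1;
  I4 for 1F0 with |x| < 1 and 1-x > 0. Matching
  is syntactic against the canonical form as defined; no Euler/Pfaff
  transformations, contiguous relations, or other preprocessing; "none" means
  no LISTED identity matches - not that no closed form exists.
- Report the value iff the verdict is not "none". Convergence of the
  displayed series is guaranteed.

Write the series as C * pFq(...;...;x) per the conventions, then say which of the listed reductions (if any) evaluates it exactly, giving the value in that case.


Key observation: with t_0 = 1/6, cancel k^2 + 1 from the displayed ratio first; then C = 1/6.
Step ratio: r(k) = 1 * (k-5) (k-4/7) / [(k-5/8) (k+1)] - rational in k, leading ratio 1; with t_0 = 1/6, classification follows.

Reduced: x = 1, 2F1, upper = {-5, -4/7}, lower = {-5/8}, C = 1/6. Verdict at x = 1: Vandermonde's identity (I2) matches (terminating 2F1 at x = 1 with n = 5, b = -4/7, c = -5/8). Exact value: 1276717/17243982.


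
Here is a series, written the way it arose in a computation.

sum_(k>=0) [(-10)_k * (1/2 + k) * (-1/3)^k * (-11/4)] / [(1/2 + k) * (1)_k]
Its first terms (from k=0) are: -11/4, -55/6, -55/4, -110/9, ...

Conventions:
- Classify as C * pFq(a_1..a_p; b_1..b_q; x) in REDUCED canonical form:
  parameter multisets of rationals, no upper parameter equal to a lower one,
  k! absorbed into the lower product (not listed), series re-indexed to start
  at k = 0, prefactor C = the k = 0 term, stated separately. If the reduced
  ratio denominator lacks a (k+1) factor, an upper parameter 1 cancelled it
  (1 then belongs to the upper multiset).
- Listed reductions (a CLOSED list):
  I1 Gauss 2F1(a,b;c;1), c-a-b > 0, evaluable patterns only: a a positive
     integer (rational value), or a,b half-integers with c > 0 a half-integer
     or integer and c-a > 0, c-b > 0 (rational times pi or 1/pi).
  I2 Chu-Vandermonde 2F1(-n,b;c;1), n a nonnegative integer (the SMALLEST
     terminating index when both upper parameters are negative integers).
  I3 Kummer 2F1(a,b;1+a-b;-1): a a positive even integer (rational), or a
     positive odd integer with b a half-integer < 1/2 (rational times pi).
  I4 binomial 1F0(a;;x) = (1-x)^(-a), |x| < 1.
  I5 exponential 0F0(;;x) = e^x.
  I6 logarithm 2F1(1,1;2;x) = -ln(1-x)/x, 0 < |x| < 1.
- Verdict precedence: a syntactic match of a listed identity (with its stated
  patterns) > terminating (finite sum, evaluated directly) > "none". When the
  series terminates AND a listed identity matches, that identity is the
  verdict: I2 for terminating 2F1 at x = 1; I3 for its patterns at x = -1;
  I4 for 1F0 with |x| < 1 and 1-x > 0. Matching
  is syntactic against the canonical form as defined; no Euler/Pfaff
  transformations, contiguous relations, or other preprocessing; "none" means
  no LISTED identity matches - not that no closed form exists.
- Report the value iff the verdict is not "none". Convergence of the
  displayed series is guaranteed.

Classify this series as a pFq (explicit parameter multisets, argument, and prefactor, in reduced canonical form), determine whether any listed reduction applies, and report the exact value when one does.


The series (x = -1/3) is 1F0: upper {-10}, lower {-}, prefactor -11/4. Verdict at x = -1/3: the binomial series (I4) matches (the 1F0 binomial series: exponent 10, x = -1/3). Hence: -2883584/59049.

The tell: x = (-1/3) and striking the common factor k + 1/2 reduces the term (C = -11/4, x = -1/3).
Consecutive-term ratio: r(k) = (-1/3) * (k-10) / [(k+1)] ; factor over Q: parameters, x = (-1/3), and C = -11/4.


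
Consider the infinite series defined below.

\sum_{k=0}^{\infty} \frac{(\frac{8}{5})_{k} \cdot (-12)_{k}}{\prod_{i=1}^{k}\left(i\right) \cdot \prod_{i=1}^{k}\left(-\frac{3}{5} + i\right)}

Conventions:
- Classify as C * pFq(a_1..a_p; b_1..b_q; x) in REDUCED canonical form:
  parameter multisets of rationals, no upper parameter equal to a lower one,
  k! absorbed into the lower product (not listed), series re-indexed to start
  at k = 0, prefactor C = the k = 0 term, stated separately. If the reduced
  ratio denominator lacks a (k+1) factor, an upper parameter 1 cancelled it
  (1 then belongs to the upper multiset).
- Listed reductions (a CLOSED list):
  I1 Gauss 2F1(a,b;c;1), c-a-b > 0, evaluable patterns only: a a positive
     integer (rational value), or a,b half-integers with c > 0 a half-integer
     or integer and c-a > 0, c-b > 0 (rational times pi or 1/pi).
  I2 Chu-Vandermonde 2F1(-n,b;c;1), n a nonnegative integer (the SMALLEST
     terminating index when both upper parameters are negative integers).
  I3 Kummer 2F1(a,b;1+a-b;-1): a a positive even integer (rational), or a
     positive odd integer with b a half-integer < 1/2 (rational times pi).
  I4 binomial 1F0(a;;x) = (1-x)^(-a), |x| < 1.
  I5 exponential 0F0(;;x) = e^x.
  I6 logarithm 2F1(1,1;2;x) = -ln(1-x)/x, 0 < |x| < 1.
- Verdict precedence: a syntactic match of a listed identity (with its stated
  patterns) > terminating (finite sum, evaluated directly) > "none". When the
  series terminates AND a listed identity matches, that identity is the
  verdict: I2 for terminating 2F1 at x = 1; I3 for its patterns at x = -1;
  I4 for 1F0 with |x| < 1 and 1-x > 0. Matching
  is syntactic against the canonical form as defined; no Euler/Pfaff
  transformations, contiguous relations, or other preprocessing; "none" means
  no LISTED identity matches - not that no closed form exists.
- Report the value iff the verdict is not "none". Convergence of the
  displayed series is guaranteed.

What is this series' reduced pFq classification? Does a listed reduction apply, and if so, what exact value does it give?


Canonical form: C = 1 times 2F1 with upper {-12, \frac{8}{5}}, lower {\frac{2}{5}}, x = 1. Verdict: Chu-Vandermonde (I2) applies (terminating 2F1 at x = 1 with n = 12, b = 8/5, c = \frac{2}{5}). Its exact value is \frac{203}{20868}.

The tell: t_0 = 1 here, and the product of the first k integers (C = 1, x = 1) is k!.
Adjacent-term ratio: r(k) = 1 * (k-12) (k+\frac{8}{5}) / [(k+\frac{2}{5}) (k+1)] ; factor over Q: parameters, x = 1, and C = 1.


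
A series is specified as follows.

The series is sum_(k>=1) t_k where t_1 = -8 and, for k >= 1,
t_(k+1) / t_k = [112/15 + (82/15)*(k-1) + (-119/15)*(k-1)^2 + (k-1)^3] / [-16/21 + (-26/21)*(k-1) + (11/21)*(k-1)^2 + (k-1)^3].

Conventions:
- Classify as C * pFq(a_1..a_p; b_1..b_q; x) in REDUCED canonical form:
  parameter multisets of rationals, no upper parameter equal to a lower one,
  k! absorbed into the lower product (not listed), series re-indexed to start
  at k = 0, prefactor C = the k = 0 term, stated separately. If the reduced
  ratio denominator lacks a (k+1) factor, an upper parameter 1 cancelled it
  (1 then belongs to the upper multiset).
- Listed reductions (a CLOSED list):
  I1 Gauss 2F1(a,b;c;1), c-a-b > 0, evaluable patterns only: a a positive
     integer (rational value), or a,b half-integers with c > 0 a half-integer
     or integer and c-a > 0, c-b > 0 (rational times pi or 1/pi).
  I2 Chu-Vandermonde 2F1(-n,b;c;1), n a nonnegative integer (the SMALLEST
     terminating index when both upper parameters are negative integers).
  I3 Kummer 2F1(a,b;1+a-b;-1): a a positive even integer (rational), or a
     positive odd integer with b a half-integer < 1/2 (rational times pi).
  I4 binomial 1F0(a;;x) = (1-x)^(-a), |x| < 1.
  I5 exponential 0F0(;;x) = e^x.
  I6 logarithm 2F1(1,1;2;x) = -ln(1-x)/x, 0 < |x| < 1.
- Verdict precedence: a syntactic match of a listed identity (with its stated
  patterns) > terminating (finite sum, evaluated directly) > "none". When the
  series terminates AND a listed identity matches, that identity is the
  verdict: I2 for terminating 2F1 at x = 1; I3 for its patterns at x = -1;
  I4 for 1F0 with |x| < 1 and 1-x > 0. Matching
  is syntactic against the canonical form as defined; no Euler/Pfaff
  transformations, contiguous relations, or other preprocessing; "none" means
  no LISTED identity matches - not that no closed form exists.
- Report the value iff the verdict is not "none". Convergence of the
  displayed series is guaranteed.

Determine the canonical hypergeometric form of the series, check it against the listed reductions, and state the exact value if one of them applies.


Reduced: x = 1, 2F1, upper = {-7, -8/5}, lower = {-8/7}, C = -8. Verdict: the Chu-Vandermonde identity I2 applies (terminating 2F1 at x = 1 with n = 7, b = -8/5, c = -8/7). Sum: -1796741584/3515625.

The tell: from the first term -8: the expanded ratio factors over Q; C = -8, roots give parameters.
Adjacent-term ratio: r(k) = 1 * (k-7) (k-8/5) / [(k-8/7) (k+1)] - rational; roots negated = parameters, x = 1, C = -8.


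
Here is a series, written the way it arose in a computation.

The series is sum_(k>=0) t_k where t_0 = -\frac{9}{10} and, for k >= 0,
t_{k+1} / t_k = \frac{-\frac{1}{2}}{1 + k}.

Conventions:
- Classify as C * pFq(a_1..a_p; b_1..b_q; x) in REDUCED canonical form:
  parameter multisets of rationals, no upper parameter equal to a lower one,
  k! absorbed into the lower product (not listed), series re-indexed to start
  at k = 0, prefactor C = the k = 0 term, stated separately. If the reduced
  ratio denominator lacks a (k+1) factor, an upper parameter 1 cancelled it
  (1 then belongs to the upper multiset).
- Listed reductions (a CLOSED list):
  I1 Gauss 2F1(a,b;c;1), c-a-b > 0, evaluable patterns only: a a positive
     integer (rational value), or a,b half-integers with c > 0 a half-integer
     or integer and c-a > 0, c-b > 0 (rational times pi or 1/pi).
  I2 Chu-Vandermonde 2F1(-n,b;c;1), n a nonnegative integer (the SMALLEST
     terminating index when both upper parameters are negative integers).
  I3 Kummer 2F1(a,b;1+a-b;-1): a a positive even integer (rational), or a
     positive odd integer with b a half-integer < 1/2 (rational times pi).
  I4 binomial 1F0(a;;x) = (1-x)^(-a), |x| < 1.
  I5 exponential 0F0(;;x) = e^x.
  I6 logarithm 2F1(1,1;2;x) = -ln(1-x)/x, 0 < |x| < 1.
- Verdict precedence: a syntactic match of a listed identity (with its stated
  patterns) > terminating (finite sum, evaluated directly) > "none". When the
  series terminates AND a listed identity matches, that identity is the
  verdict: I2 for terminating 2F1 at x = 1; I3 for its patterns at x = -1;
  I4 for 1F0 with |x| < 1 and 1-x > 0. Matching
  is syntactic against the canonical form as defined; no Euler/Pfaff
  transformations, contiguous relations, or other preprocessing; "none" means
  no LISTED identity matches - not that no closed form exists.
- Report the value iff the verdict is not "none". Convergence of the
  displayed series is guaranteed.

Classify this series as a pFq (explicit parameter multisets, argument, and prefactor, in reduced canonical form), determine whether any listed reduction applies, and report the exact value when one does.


With C = -\frac{9}{10}: the canonical form is 0F0(-; -; -\frac{1}{2}). Verdict at x = -\frac{1}{2}: the exponential series (I5) matches (the 0F0 exponential series at x = -\frac{1}{2}). Its exact value is \left(-\frac{9}{10}\right) \cdot e^{-\frac{1}{2}}.

First insight: t_0 being -\frac{9}{10}, the expanded ratio factors over Q; C = -9/10, x = -1/2, roots give parameters.
Step ratio: r(k) = -\frac{1}{2} * 1 / [(k+1)] - rational in k, leading ratio -\frac{1}{2}; with t_0 = -\frac{9}{10}, classification follows.


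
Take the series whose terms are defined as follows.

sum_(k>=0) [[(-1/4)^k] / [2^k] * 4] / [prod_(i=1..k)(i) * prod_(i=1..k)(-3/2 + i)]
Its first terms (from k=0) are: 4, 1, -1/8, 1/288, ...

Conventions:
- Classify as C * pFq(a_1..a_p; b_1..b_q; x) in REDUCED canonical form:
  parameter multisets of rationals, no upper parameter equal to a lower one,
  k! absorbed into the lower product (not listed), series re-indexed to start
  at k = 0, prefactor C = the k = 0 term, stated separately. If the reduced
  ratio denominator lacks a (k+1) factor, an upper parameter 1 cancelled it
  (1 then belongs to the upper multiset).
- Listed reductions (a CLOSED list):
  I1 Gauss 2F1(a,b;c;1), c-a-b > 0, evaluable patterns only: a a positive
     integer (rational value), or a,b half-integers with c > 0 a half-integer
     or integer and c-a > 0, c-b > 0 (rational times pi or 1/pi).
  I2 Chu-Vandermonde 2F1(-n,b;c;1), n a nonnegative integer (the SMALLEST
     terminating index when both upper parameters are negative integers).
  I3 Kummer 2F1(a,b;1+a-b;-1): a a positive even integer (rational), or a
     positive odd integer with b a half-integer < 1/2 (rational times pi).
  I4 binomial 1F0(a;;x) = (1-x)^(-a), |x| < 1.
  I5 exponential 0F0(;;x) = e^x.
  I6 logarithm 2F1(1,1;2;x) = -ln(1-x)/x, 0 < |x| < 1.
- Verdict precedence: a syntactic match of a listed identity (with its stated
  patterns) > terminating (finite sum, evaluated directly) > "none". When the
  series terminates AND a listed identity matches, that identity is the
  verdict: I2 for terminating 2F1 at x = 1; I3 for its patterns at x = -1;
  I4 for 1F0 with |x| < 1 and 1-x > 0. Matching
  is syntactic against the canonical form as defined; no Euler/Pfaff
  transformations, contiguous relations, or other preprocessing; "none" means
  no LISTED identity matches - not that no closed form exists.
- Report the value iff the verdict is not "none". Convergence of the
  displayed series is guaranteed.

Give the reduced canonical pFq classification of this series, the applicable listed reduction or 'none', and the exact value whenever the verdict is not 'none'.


x = -1/8 here; the reduced form reads 0F1, upper {-}, lower {-1/2}, C = 4. Verdict: none. No listed pattern accepts 0F1(-; -1/2; -1/8).

Key observation: from the first term 4: the lower running product (C = 4, x = -1/8) is a rising factorial.
Adjacent-term ratio: r(k) = (-1/8) * 1 / [(k-1/2) (k+1)] ; factor over Q: parameters, x = (-1/8), and C = 4.


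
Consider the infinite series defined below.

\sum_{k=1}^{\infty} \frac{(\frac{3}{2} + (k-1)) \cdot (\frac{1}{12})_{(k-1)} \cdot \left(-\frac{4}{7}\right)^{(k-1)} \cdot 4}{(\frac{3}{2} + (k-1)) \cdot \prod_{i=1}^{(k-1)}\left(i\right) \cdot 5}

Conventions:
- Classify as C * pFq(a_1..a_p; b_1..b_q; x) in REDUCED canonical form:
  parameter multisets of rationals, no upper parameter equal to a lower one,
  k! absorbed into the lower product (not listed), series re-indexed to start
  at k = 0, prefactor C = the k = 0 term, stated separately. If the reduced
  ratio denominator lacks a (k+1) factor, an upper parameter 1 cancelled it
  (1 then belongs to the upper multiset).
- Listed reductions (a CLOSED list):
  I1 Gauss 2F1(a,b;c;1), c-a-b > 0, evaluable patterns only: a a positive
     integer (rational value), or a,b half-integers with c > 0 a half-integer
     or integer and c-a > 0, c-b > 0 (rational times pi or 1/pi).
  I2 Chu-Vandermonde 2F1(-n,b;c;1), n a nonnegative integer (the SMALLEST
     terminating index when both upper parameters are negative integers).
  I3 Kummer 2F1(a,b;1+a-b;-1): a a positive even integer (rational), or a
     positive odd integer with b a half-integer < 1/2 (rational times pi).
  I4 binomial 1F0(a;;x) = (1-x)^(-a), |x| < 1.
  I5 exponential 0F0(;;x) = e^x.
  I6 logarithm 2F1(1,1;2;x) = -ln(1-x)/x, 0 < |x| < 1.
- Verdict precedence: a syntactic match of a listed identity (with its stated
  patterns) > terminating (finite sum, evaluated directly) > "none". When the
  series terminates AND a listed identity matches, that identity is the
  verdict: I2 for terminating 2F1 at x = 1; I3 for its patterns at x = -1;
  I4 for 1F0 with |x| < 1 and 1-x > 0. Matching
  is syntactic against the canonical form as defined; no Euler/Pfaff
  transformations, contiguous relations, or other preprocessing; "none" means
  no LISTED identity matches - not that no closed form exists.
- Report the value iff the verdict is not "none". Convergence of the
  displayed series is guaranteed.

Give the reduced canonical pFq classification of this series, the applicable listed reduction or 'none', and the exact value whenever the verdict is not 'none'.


Key observation: x = -\frac{4}{7} and the constant factors (prefactor 4/5) combine into one prefactor.
Step ratio: r(k) = -\frac{4}{7} * (k+\frac{1}{12}) / [(k+1)] - rational in k, leading ratio -\frac{4}{7}; with t_0 = \frac{4}{5}, classification follows.

At argument -\frac{4}{7}: a 1F0 with upper {\frac{1}{12}}, lower {-}, scaled by C = \frac{4}{5}. Verdict at x = -\frac{4}{7}: binomial (I4) matches (the 1F0 binomial series: exponent -1/12, x = -\frac{4}{7}). Sum: \frac{4}{5} \cdot \left(\frac{11}{7}\right)^{-\frac{1}{12}}.


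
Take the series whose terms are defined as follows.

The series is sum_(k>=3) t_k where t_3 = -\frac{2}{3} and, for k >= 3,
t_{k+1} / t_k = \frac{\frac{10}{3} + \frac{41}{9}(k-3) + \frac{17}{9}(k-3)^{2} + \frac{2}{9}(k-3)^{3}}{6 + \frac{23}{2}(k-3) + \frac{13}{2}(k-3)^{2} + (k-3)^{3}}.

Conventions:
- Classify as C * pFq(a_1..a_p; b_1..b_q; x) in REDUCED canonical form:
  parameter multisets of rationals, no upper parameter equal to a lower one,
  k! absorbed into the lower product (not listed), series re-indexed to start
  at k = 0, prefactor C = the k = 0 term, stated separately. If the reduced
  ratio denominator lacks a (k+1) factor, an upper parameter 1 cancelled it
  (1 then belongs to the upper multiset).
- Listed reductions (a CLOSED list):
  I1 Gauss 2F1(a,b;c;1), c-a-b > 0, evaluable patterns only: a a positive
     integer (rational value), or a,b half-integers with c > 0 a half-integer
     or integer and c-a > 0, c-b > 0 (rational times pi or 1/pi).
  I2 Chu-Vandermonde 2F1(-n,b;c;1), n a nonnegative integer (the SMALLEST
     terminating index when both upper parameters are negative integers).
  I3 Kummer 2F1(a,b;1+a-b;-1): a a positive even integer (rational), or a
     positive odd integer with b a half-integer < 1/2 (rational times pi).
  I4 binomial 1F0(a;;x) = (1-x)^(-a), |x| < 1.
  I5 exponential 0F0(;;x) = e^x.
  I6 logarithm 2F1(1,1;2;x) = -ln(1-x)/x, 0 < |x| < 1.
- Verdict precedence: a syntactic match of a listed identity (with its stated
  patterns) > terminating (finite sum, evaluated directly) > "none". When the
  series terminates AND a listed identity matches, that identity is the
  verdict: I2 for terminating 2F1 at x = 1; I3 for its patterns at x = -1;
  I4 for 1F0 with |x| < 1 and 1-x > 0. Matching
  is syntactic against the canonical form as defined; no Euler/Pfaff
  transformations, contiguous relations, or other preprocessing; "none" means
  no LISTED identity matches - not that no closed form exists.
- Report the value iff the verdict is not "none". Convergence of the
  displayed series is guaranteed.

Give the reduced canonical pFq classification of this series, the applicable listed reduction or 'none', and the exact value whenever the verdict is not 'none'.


With C = -\frac{2}{3}: the canonical form is 2F1(2, 5; 4; \frac{2}{9}). Verdict: none - this 2F1 at x = \frac{2}{9} matches no listed pattern, and upper {2, 5} holds no stopper.

Key step: t_0 = -\frac{2}{3} here, and cancel k + 3/2 from the displayed ratio first; then C = -2/3, x = 2/9.
Ratio: r(k) = \frac{2}{9} * (k+2) (k+5) / [(k+4) (k+1)] - rational; roots negated = parameters, x = \frac{2}{9}, C = -\frac{2}{3}.


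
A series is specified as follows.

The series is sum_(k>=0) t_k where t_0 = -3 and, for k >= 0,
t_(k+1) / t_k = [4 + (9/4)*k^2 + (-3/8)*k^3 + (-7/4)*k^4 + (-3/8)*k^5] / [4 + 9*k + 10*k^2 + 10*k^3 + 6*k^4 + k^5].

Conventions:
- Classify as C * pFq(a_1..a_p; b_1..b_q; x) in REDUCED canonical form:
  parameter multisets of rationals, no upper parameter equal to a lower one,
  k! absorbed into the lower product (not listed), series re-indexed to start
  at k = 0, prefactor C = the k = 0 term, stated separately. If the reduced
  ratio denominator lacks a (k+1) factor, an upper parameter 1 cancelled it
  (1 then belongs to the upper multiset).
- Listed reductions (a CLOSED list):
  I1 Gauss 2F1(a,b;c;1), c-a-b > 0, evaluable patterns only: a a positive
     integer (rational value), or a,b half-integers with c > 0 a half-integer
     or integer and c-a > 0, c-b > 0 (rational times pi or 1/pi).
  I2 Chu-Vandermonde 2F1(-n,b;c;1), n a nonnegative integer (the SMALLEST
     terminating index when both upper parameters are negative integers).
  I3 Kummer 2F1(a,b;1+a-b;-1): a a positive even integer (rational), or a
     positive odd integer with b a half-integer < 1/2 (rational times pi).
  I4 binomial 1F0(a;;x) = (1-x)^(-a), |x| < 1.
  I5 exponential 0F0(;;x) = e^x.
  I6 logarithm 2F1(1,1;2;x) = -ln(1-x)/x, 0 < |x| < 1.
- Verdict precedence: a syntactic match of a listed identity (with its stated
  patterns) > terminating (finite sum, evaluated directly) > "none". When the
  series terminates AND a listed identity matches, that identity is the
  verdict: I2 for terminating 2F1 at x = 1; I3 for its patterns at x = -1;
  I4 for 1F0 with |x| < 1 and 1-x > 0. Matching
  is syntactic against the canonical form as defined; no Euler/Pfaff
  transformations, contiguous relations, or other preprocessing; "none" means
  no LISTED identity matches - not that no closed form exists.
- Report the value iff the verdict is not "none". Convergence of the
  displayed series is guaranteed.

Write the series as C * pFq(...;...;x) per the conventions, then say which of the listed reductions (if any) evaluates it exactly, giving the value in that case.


Prefactor -3, argument -3/8: 2F1 with upper {-4/3, 2} over lower {1}. Verdict: none - at argument -3/8 the multisets {-4/3, 2} ; {1} match no listed identity.

Key step: x = (-3/8) and the parameter 4 appears in both the upper and lower lists and cancels (alongside the other common factor).
Consecutive-term ratio: r(k) = (-3/8) * (k-4/3) (k+2) / [(k+1) (k+1)] - rational in k. x = (-3/8); t_0 = -3; negate the roots.


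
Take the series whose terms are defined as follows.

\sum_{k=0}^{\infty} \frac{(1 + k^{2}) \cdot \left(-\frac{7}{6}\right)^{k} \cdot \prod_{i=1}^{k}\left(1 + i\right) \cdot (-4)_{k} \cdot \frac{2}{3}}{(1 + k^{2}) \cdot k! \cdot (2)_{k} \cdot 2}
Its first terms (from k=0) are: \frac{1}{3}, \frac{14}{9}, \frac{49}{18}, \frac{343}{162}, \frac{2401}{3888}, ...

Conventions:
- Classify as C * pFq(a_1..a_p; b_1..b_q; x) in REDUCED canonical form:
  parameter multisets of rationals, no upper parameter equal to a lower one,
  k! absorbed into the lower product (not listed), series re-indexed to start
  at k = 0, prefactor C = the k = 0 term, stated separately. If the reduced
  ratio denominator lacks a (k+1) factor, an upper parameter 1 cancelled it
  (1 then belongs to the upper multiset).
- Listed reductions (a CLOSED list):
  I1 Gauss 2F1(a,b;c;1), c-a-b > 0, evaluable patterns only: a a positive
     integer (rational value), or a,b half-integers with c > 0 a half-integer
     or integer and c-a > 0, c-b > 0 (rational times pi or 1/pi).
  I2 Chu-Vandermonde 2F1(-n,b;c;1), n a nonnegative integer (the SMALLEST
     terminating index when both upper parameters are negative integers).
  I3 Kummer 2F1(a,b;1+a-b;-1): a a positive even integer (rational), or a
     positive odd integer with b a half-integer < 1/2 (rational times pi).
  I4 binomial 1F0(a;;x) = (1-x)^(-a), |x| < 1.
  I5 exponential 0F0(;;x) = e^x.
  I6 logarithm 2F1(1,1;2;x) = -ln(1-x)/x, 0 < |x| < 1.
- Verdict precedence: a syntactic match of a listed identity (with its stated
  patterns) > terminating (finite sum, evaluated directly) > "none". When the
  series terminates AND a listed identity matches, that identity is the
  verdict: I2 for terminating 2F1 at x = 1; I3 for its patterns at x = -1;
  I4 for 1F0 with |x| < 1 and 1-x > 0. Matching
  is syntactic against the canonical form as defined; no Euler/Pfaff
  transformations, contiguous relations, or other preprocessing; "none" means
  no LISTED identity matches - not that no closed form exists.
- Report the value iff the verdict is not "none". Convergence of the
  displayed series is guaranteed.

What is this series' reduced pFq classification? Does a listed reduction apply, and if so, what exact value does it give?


Reduced: x = -\frac{7}{6}, 1F0, upper = {-4}, lower = {-}, C = \frac{1}{3}. Verdict: terminating. (-4)_k vanishes past k = 4, leaving a 5-term sum, computed directly. Sum: \frac{28561}{3888}.

Key step: from the first term \frac{1}{3}: the parameter 2 appears in both the upper and lower lists and cancels (alongside the other common factor).
Step ratio: r(k) = -\frac{7}{6} * (k-4) / [(k+1)] - rational; roots negated = parameters, x = -\frac{7}{6}, C = \frac{1}{3}.


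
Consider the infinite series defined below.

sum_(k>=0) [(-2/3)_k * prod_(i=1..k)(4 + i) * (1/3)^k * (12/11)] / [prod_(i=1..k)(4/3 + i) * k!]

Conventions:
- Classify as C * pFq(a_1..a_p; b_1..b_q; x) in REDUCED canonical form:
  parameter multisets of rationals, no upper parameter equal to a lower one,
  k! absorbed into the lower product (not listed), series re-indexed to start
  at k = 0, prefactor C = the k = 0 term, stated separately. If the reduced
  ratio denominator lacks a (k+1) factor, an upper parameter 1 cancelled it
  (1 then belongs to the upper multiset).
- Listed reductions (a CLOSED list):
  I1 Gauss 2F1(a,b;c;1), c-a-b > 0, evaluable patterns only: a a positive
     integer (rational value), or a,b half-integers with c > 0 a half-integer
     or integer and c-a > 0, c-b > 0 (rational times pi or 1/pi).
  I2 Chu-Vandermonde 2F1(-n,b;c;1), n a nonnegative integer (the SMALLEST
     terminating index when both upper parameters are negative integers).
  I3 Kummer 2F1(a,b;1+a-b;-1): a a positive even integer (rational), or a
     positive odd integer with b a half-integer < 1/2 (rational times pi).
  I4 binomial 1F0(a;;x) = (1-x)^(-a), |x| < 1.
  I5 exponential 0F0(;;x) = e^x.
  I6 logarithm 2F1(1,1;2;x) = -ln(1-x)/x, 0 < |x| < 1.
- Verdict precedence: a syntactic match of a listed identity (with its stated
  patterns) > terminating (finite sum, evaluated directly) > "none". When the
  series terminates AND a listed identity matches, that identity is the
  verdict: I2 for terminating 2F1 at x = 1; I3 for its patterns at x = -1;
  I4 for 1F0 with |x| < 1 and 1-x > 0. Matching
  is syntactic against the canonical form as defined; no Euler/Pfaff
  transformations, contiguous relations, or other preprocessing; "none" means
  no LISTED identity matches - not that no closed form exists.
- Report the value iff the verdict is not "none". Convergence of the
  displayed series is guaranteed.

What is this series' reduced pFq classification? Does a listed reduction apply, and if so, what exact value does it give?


This is 12/11 * 2F1(-2/3, 5; 7/3; 1/3) in reduced canonical form. Verdict: none - at argument 1/3 the multisets {-2/3, 5} ; {7/3} match no listed identity.

Key step: t_0 = 12/11 here, and the lower running product (C = 12/11, x = 1/3) is a rising factorial.
Ratio: r(k) = (1/3) * (k-2/3) (k+5) / [(k+7/3) (k+1)] - rational in k. x = (1/3); t_0 = 12/11; negate the roots.


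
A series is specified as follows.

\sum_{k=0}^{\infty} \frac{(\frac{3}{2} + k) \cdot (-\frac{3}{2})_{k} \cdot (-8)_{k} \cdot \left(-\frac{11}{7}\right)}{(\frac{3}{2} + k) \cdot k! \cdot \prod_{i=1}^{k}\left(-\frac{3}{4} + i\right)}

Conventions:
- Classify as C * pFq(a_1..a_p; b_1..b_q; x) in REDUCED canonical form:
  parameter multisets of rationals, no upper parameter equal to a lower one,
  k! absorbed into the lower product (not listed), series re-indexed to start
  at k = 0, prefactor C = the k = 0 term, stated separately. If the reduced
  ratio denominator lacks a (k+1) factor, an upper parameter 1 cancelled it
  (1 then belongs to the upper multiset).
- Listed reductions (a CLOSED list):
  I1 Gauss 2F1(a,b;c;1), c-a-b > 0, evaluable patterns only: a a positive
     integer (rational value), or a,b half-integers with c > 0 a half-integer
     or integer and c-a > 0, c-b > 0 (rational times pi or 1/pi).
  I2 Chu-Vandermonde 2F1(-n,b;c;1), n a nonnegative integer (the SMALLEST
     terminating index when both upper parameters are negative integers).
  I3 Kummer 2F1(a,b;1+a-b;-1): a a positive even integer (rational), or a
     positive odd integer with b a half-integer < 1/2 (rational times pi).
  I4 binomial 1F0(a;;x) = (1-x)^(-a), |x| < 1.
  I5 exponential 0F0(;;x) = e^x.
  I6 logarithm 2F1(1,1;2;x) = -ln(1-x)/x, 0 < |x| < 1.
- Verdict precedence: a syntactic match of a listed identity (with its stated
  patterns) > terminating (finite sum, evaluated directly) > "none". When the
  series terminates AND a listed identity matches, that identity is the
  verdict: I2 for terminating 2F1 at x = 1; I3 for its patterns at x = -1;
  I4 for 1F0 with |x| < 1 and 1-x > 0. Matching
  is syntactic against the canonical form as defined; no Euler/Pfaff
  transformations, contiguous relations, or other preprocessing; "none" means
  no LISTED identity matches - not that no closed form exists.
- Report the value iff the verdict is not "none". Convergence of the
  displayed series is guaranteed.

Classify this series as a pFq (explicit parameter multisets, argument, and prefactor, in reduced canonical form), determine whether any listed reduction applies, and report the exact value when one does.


At argument 1: a 2F1 with upper {-8, -\frac{3}{2}}, lower {\frac{1}{4}}, scaled by C = -\frac{11}{7}. Verdict: Vandermonde's identity (I2) applies (terminating 2F1 at x = 1 with n = 8, b = -3/2, c = \frac{1}{4}). Exact value: -\frac{4917561}{32045}.

Key observation: x = 1 and k + 3/2 divides numerator and denominator alike; C = -11/7 after cancelling.
Adjacent-term ratio: r(k) = 1 * (k-8) (k-\frac{3}{2}) / [(k+\frac{1}{4}) (k+1)] - rational in k. x = 1; t_0 = -\frac{11}{7}; negate the roots.


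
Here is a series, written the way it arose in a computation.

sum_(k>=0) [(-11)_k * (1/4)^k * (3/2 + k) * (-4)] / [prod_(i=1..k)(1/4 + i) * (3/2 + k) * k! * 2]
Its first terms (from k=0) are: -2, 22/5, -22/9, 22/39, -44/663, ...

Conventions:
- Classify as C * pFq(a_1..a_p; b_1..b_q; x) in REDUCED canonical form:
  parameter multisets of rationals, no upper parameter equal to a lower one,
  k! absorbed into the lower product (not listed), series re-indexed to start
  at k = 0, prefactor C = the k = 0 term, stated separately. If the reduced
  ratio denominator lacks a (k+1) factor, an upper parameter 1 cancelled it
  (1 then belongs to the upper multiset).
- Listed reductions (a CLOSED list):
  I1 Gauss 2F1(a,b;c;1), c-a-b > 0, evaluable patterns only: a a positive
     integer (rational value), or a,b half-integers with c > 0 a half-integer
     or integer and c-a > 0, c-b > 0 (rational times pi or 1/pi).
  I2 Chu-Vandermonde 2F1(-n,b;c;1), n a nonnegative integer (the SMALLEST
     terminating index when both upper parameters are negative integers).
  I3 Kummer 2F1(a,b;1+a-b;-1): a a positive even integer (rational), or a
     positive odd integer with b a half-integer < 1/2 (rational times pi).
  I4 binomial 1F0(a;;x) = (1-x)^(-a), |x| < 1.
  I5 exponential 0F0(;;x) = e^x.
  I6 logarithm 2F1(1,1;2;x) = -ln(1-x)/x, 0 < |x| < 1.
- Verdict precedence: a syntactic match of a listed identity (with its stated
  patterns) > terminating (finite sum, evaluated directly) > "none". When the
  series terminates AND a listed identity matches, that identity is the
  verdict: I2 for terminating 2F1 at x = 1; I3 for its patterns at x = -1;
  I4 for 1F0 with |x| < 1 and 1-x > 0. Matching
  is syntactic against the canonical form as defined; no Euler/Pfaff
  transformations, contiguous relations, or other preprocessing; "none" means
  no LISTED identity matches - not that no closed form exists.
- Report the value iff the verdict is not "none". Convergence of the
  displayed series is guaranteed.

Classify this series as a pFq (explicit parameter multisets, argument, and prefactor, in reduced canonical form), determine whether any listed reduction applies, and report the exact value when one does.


Key step: x = (1/4) and the constant factors (prefactor -2) combine into one prefactor.
Step ratio: r(k) = (1/4) * (k-11) / [(k+5/4) (k+1)] - rational in k, leading ratio (1/4); with t_0 = -2, classification follows.

Reduced: x = 1/4, 1F1, upper = {-11}, lower = {5/4}, C = -2. Verdict: terminating - the sum ends at index 11 because -11 is a negative integer; exact evaluation follows. Value: 22295112851456/48727719129375.


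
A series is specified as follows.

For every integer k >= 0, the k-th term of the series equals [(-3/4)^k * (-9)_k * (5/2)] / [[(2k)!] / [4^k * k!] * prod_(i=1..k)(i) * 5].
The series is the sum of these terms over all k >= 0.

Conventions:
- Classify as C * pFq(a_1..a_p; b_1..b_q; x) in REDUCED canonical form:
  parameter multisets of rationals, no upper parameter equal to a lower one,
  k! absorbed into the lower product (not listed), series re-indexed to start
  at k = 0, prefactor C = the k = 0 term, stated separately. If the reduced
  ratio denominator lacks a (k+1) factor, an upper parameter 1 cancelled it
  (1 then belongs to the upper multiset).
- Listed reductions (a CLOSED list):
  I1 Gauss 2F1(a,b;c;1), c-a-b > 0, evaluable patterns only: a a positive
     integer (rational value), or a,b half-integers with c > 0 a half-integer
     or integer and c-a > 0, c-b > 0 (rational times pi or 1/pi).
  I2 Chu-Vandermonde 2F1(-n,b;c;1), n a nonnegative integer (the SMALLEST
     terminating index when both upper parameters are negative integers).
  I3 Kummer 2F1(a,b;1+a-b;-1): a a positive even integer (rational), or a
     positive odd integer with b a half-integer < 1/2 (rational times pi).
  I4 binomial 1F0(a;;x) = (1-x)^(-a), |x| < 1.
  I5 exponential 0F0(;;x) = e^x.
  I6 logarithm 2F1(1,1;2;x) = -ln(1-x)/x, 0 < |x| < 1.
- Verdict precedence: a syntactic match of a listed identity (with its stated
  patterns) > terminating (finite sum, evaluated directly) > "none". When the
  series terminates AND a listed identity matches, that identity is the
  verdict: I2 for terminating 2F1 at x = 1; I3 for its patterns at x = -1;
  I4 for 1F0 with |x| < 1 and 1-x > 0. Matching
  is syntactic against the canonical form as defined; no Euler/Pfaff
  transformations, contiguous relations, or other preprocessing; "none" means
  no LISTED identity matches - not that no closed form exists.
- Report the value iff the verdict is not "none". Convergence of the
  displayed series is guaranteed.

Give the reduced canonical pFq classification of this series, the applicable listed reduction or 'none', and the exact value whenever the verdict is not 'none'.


The tell: t_0 = 1/2 here, and the lower (2k)!/(4^k k!) block (prefactor 1/2) is (1/2)_k.
Step ratio: r(k) = (-3/4) * (k-9) / [(k+1/2) (k+1)] - rational in k. x = (-3/4); t_0 = 1/2; negate the roots.

The series (x = -3/4) is 1F1: upper {-9}, lower {1/2}, prefactor 1/2. Verdict: terminating at k = 9: the factor (-9)_k kills every later term; summing the 10 survivors is exact. Value: 14721030869/435635200.


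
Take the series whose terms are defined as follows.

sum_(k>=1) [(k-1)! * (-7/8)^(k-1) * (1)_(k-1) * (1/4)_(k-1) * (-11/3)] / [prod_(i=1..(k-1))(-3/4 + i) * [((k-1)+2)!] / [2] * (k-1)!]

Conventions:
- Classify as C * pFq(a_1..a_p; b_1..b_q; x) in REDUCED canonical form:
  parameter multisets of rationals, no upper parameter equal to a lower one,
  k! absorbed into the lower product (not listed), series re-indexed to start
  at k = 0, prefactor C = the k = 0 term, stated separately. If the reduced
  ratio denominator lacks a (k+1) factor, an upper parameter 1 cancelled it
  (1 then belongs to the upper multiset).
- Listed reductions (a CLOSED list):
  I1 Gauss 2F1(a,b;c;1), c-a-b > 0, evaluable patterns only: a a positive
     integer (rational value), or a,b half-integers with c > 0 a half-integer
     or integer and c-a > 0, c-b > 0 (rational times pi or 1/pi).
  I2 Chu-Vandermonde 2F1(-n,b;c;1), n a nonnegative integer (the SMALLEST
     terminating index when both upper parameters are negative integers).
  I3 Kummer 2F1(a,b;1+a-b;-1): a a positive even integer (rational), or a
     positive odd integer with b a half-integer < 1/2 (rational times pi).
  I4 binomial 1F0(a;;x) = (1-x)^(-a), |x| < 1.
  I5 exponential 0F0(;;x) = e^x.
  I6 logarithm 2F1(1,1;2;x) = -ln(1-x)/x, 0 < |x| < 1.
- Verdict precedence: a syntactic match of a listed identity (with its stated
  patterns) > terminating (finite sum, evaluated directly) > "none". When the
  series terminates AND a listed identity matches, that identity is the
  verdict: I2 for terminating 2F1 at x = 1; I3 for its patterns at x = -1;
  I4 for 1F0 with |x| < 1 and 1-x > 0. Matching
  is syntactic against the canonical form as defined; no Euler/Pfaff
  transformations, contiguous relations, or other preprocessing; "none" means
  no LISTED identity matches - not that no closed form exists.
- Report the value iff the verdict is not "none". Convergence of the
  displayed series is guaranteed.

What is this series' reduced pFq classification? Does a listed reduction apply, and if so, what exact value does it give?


Reduced: x = -7/8, 2F1, upper = {1, 1}, lower = {3}, C = -11/3. Verdict: none - this 2F1 at x = -7/8 matches no listed pattern, and upper {1, 1} holds no stopper.

Structural cue: with t_0 = -11/3, the parameter 1/4 appears in both the upper and lower lists and cancels.
Consecutive-term ratio: r(k) = (-7/8) * (k+1) (k+1) / [(k+3) (k+1)] - rational; roots negated = parameters, x = (-7/8), C = -11/3.
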